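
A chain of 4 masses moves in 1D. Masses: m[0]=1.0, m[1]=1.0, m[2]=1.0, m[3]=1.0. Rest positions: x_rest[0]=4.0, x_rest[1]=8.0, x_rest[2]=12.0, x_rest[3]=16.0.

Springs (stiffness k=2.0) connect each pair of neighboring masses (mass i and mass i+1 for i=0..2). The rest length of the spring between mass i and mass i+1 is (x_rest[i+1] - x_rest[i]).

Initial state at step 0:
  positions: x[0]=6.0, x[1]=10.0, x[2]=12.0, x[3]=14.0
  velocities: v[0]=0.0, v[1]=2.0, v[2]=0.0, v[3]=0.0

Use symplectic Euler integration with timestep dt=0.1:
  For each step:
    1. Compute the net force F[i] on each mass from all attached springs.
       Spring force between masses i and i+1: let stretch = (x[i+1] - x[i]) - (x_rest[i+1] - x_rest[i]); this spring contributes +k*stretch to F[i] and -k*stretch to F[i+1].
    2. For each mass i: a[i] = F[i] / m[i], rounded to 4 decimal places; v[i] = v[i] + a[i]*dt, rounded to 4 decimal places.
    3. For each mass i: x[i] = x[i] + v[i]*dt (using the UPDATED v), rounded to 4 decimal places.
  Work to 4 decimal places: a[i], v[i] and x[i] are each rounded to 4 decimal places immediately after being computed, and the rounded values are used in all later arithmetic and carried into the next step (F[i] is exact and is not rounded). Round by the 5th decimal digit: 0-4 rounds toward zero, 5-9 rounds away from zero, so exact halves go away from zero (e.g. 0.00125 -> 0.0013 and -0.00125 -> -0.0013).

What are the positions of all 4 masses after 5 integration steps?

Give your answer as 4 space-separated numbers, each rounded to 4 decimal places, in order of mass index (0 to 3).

Answer: 6.0484 10.3036 12.0739 14.5741

Derivation:
Step 0: x=[6.0000 10.0000 12.0000 14.0000] v=[0.0000 2.0000 0.0000 0.0000]
Step 1: x=[6.0000 10.1600 12.0000 14.0400] v=[0.0000 1.6000 0.0000 0.4000]
Step 2: x=[6.0032 10.2736 12.0040 14.1192] v=[0.0320 1.1360 0.0400 0.7920]
Step 3: x=[6.0118 10.3364 12.0157 14.2361] v=[0.0861 0.6280 0.1170 1.1690]
Step 4: x=[6.0269 10.3463 12.0382 14.3886] v=[0.1510 0.0989 0.2252 1.5249]
Step 5: x=[6.0484 10.3036 12.0739 14.5741] v=[0.2149 -0.4266 0.3569 1.8548]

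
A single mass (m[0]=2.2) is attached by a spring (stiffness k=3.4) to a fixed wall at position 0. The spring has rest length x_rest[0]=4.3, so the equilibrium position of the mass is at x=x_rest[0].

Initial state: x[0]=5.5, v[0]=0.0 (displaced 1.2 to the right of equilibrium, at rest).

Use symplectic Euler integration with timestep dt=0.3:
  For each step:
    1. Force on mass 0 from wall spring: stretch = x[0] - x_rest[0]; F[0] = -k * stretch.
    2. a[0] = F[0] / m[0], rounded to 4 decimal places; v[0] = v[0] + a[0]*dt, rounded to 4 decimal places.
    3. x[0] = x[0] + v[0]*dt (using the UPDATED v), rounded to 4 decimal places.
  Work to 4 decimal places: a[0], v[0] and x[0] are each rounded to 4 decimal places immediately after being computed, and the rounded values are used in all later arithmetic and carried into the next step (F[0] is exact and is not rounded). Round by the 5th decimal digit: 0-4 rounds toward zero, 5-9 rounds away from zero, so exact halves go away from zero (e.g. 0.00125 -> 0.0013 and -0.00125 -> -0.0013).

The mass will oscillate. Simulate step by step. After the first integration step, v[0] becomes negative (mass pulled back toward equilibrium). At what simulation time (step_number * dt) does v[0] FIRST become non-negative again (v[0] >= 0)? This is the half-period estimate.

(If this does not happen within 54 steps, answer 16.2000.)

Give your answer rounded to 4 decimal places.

Step 0: x=[5.5000] v=[0.0000]
Step 1: x=[5.3331] v=[-0.5564]
Step 2: x=[5.0225] v=[-1.0354]
Step 3: x=[4.6114] v=[-1.3704]
Step 4: x=[4.1570] v=[-1.5148]
Step 5: x=[3.7225] v=[-1.4485]
Step 6: x=[3.3683] v=[-1.1808]
Step 7: x=[3.1437] v=[-0.7488]
Step 8: x=[3.0799] v=[-0.2127]
Step 9: x=[3.1858] v=[0.3530]
First v>=0 after going negative at step 9, time=2.7000

Answer: 2.7000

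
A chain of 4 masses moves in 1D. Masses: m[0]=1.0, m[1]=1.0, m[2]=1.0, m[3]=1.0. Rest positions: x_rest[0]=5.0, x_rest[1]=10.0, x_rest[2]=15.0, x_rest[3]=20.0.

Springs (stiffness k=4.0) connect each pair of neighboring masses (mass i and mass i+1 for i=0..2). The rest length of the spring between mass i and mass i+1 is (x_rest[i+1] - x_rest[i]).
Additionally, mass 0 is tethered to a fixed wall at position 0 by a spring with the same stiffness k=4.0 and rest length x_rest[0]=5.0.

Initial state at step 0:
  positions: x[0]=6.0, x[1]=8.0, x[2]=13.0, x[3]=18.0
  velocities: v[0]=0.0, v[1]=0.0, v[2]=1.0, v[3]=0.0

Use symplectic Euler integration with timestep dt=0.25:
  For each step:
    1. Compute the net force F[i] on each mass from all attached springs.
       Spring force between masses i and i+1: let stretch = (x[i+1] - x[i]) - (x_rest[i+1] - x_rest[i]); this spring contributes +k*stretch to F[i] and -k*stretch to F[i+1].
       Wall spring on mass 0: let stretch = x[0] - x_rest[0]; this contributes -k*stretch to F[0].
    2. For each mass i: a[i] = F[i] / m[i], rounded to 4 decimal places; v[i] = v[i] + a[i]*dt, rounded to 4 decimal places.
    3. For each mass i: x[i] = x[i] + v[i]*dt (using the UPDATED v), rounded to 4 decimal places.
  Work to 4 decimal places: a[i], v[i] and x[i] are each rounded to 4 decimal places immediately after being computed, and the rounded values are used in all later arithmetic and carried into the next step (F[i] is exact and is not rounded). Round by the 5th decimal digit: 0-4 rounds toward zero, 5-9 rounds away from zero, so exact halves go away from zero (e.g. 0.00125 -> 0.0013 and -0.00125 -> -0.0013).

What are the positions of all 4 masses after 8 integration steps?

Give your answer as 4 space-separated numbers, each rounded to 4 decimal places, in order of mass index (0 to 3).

Answer: 5.7542 9.9993 14.2929 21.1717

Derivation:
Step 0: x=[6.0000 8.0000 13.0000 18.0000] v=[0.0000 0.0000 1.0000 0.0000]
Step 1: x=[5.0000 8.7500 13.2500 18.0000] v=[-4.0000 3.0000 1.0000 0.0000]
Step 2: x=[3.6875 9.6875 13.5625 18.0625] v=[-5.2500 3.7500 1.2500 0.2500]
Step 3: x=[2.9531 10.0938 14.0313 18.2500] v=[-2.9375 1.6250 1.8750 0.7500]
Step 4: x=[3.2656 9.6993 14.5704 18.6328] v=[1.2501 -1.5782 2.1562 1.5313]
Step 5: x=[4.3702 8.9141 14.9073 19.2500] v=[4.4182 -3.1408 1.3475 2.4689]
Step 6: x=[5.5182 8.4912 14.8316 20.0316] v=[4.5919 -1.6915 -0.3030 3.1262]
Step 7: x=[6.0299 8.9102 14.4708 20.7632] v=[2.0467 1.6759 -1.4434 2.9262]
Step 8: x=[5.7542 9.9993 14.2929 21.1717] v=[-1.1029 4.3562 -0.7116 1.6338]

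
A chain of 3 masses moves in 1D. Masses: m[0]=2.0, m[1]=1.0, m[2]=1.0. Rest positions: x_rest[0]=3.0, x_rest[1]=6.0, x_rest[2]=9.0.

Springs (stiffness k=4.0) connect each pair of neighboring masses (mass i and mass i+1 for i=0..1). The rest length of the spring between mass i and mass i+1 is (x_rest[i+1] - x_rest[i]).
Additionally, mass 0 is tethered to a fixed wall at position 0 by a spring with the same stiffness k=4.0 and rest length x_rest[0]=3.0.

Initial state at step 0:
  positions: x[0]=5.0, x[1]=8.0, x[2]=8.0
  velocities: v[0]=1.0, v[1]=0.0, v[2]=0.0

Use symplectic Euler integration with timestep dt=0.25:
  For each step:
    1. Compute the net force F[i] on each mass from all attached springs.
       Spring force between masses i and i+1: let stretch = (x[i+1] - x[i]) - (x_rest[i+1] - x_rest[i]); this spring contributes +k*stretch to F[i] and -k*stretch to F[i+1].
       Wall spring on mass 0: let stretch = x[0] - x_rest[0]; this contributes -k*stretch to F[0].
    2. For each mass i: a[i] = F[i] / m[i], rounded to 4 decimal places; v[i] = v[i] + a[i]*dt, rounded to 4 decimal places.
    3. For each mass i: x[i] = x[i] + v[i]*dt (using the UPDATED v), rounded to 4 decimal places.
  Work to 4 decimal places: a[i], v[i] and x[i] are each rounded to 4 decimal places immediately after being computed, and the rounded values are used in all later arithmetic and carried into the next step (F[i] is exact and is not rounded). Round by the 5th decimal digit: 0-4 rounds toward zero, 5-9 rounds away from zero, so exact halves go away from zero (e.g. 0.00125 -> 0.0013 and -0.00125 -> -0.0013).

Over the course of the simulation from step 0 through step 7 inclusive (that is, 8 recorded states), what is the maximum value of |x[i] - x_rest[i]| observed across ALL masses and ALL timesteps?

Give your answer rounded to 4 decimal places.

Step 0: x=[5.0000 8.0000 8.0000] v=[1.0000 0.0000 0.0000]
Step 1: x=[5.0000 7.2500 8.7500] v=[0.0000 -3.0000 3.0000]
Step 2: x=[4.6563 6.3125 9.8750] v=[-1.3750 -3.7500 4.5000]
Step 3: x=[3.9375 5.8516 10.8594] v=[-2.8751 -1.8437 3.9375]
Step 4: x=[2.9658 6.1641 11.3418] v=[-3.8868 1.2500 1.9297]
Step 5: x=[2.0232 6.9715 11.2798] v=[-3.7706 3.2294 -0.2480]
Step 6: x=[1.4462 7.6189 10.8907] v=[-2.3081 2.5894 -1.5563]
Step 7: x=[1.4600 7.5410 10.4337] v=[0.0552 -0.3115 -1.8281]
Max displacement = 2.3418

Answer: 2.3418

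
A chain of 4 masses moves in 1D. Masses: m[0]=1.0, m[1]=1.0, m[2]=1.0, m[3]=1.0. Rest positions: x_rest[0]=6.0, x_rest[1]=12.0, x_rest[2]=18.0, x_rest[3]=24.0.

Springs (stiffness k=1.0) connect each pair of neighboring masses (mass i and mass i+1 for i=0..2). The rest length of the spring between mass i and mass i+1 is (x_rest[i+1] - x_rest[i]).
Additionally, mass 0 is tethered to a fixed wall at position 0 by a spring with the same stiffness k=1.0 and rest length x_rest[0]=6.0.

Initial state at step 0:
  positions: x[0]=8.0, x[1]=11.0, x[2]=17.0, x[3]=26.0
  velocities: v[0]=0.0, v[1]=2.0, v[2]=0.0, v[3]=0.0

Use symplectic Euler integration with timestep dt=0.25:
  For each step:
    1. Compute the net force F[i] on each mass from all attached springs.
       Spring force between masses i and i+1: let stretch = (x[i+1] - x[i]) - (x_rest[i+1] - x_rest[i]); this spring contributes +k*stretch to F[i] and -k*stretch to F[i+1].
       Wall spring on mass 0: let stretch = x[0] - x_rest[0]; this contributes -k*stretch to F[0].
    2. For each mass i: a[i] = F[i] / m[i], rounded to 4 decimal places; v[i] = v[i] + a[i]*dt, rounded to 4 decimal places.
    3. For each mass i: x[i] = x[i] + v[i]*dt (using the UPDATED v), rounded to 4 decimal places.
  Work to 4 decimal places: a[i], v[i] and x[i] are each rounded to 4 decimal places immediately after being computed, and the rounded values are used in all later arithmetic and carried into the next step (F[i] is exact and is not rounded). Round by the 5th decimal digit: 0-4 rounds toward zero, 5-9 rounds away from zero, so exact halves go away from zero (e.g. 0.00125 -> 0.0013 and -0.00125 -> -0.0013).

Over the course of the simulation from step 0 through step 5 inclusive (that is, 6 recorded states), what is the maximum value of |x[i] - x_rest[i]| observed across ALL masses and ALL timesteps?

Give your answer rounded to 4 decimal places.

Step 0: x=[8.0000 11.0000 17.0000 26.0000] v=[0.0000 2.0000 0.0000 0.0000]
Step 1: x=[7.6875 11.6875 17.1875 25.8125] v=[-1.2500 2.7500 0.7500 -0.7500]
Step 2: x=[7.1445 12.4688 17.5703 25.4609] v=[-2.1719 3.1250 1.5313 -1.4063]
Step 3: x=[6.4878 13.2361 18.1275 24.9912] v=[-2.6270 3.0693 2.2286 -1.8790]
Step 4: x=[5.8473 13.8874 18.8079 24.4675] v=[-2.5619 2.6051 2.7217 -2.0949]
Step 5: x=[5.3439 14.3437 19.5345 23.9651] v=[-2.0137 1.8252 2.9065 -2.0098]
Max displacement = 2.3437

Answer: 2.3437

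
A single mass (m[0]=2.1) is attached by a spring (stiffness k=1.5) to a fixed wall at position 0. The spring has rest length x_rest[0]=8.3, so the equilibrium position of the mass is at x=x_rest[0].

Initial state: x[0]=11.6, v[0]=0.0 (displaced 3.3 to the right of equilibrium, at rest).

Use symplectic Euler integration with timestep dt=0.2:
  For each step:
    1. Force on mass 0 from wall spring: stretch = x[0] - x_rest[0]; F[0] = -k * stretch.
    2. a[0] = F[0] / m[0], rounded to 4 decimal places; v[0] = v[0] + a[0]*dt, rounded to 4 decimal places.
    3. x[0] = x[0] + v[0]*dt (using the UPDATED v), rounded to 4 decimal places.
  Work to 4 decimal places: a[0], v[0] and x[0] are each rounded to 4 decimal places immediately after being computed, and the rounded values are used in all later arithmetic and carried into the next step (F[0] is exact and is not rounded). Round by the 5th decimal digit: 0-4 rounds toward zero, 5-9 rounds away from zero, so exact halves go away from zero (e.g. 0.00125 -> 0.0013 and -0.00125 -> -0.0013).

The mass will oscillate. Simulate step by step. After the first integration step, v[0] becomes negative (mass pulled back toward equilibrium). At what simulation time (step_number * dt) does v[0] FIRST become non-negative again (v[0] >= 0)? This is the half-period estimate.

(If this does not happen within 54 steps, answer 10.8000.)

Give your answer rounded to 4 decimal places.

Step 0: x=[11.6000] v=[0.0000]
Step 1: x=[11.5057] v=[-0.4714]
Step 2: x=[11.3198] v=[-0.9294]
Step 3: x=[11.0476] v=[-1.3608]
Step 4: x=[10.6969] v=[-1.7533]
Step 5: x=[10.2778] v=[-2.0957]
Step 6: x=[9.8022] v=[-2.3782]
Step 7: x=[9.2836] v=[-2.5928]
Step 8: x=[8.7369] v=[-2.7333]
Step 9: x=[8.1778] v=[-2.7957]
Step 10: x=[7.6222] v=[-2.7782]
Step 11: x=[7.0859] v=[-2.6814]
Step 12: x=[6.5843] v=[-2.5080]
Step 13: x=[6.1317] v=[-2.2629]
Step 14: x=[5.7411] v=[-1.9531]
Step 15: x=[5.4236] v=[-1.5875]
Step 16: x=[5.1883] v=[-1.1766]
Step 17: x=[5.0419] v=[-0.7321]
Step 18: x=[4.9886] v=[-0.2667]
Step 19: x=[5.0299] v=[0.2064]
First v>=0 after going negative at step 19, time=3.8000

Answer: 3.8000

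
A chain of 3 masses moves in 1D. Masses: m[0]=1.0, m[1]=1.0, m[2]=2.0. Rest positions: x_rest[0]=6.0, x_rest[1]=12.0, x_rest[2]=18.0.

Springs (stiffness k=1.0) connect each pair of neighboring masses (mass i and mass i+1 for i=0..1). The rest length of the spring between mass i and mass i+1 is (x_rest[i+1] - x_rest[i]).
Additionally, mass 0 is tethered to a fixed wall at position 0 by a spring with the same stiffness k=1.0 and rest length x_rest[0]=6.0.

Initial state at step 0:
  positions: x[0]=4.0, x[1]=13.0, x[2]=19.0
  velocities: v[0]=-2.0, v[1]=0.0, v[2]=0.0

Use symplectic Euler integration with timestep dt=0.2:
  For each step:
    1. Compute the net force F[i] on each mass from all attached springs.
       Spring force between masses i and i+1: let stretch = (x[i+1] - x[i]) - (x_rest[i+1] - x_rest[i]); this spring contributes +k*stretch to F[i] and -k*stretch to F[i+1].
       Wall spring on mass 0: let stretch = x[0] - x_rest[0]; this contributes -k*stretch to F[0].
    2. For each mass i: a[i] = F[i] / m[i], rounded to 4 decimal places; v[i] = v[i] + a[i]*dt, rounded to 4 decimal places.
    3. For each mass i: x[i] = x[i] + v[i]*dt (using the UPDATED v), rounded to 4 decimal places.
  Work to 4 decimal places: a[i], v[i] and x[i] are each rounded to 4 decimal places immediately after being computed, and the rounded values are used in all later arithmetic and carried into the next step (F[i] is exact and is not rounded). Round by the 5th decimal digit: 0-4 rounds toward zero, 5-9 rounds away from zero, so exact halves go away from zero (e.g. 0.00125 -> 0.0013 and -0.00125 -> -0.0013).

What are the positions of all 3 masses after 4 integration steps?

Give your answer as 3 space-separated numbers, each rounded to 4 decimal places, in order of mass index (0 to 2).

Answer: 4.4055 11.9029 18.9649

Derivation:
Step 0: x=[4.0000 13.0000 19.0000] v=[-2.0000 0.0000 0.0000]
Step 1: x=[3.8000 12.8800 19.0000] v=[-1.0000 -0.6000 0.0000]
Step 2: x=[3.8112 12.6416 18.9976] v=[0.0560 -1.1920 -0.0120]
Step 3: x=[4.0232 12.3042 18.9881] v=[1.0598 -1.6869 -0.0476]
Step 4: x=[4.4055 11.9029 18.9649] v=[1.9114 -2.0063 -0.1160]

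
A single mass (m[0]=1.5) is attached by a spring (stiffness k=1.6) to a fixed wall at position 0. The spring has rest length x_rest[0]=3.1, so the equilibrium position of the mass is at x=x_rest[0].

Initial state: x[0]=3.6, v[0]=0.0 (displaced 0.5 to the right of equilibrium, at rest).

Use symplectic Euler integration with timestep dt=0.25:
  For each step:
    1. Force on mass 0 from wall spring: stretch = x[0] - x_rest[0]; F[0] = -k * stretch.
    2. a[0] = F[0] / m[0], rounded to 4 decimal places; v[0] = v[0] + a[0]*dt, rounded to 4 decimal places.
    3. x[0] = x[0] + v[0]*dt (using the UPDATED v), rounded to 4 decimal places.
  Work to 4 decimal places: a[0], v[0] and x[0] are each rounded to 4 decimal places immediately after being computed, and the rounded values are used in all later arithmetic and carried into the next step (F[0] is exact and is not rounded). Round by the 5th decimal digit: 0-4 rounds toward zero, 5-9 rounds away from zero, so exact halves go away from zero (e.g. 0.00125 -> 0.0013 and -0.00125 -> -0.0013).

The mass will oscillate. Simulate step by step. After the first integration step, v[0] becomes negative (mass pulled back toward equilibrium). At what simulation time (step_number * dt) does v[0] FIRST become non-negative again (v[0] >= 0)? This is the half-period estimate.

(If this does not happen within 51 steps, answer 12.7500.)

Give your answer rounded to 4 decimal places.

Step 0: x=[3.6000] v=[0.0000]
Step 1: x=[3.5667] v=[-0.1333]
Step 2: x=[3.5023] v=[-0.2578]
Step 3: x=[3.4110] v=[-0.3651]
Step 4: x=[3.2990] v=[-0.4480]
Step 5: x=[3.1737] v=[-0.5011]
Step 6: x=[3.0435] v=[-0.5208]
Step 7: x=[2.9171] v=[-0.5057]
Step 8: x=[2.8029] v=[-0.4569]
Step 9: x=[2.7085] v=[-0.3777]
Step 10: x=[2.6402] v=[-0.2733]
Step 11: x=[2.6025] v=[-0.1507]
Step 12: x=[2.5980] v=[-0.0180]
Step 13: x=[2.6270] v=[0.1159]
First v>=0 after going negative at step 13, time=3.2500

Answer: 3.2500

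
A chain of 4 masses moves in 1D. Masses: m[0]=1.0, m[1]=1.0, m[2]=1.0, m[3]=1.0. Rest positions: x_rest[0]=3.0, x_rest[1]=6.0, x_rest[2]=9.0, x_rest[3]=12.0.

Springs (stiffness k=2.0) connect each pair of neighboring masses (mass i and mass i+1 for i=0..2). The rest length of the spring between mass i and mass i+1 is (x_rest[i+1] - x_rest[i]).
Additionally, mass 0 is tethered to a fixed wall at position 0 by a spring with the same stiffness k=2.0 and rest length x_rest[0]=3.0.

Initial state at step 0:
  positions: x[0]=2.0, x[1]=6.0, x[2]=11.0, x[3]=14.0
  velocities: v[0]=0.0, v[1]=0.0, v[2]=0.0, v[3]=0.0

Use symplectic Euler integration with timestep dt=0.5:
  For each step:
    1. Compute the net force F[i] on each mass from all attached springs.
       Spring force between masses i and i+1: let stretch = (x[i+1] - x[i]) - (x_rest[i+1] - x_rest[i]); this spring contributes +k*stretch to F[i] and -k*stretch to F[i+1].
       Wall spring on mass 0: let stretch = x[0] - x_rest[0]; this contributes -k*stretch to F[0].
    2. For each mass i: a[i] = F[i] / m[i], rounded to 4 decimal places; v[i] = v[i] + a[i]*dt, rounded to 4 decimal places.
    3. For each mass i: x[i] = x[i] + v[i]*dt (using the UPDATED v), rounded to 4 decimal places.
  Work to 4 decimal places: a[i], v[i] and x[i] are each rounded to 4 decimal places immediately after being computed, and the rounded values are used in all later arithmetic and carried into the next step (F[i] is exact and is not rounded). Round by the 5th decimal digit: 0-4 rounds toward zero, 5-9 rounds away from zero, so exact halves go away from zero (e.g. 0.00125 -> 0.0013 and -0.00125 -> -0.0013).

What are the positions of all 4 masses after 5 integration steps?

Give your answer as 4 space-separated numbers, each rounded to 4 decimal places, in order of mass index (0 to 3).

Step 0: x=[2.0000 6.0000 11.0000 14.0000] v=[0.0000 0.0000 0.0000 0.0000]
Step 1: x=[3.0000 6.5000 10.0000 14.0000] v=[2.0000 1.0000 -2.0000 0.0000]
Step 2: x=[4.2500 7.0000 9.2500 13.5000] v=[2.5000 1.0000 -1.5000 -1.0000]
Step 3: x=[4.7500 7.2500 9.5000 12.3750] v=[1.0000 0.5000 0.5000 -2.2500]
Step 4: x=[4.1250 7.3750 10.0625 11.3125] v=[-1.2500 0.2500 1.1250 -2.1250]
Step 5: x=[3.0625 7.2188 9.9063 11.1250] v=[-2.1250 -0.3125 -0.3125 -0.3750]

Answer: 3.0625 7.2188 9.9063 11.1250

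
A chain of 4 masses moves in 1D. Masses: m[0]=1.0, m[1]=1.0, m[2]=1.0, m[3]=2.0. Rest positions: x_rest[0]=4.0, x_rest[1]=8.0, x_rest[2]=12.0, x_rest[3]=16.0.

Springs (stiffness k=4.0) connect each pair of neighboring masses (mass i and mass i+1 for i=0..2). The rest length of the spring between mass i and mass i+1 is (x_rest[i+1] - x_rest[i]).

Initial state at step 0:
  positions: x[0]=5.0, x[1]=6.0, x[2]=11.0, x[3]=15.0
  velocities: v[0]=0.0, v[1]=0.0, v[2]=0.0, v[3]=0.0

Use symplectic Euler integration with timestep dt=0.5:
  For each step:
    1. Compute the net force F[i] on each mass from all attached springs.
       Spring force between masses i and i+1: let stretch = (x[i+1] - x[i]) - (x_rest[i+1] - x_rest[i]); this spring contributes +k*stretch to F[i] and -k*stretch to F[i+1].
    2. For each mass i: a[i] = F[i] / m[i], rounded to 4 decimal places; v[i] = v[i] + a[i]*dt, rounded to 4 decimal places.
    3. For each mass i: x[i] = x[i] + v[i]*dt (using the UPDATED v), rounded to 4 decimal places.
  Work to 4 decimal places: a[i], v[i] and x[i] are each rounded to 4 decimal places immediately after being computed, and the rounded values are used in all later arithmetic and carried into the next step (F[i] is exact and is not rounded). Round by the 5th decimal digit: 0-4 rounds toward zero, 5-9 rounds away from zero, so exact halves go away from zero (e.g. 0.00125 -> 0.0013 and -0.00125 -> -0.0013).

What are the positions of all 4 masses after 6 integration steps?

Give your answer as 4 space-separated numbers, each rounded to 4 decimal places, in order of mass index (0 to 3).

Step 0: x=[5.0000 6.0000 11.0000 15.0000] v=[0.0000 0.0000 0.0000 0.0000]
Step 1: x=[2.0000 10.0000 10.0000 15.0000] v=[-6.0000 8.0000 -2.0000 0.0000]
Step 2: x=[3.0000 6.0000 14.0000 14.5000] v=[2.0000 -8.0000 8.0000 -1.0000]
Step 3: x=[3.0000 7.0000 10.5000 15.7500] v=[0.0000 2.0000 -7.0000 2.5000]
Step 4: x=[3.0000 7.5000 8.7500 16.3750] v=[0.0000 1.0000 -3.5000 1.2500]
Step 5: x=[3.5000 4.7500 13.3750 15.1875] v=[1.0000 -5.5000 9.2500 -2.3750]
Step 6: x=[1.2500 9.3750 11.1875 15.0938] v=[-4.5000 9.2500 -4.3750 -0.1875]

Answer: 1.2500 9.3750 11.1875 15.0938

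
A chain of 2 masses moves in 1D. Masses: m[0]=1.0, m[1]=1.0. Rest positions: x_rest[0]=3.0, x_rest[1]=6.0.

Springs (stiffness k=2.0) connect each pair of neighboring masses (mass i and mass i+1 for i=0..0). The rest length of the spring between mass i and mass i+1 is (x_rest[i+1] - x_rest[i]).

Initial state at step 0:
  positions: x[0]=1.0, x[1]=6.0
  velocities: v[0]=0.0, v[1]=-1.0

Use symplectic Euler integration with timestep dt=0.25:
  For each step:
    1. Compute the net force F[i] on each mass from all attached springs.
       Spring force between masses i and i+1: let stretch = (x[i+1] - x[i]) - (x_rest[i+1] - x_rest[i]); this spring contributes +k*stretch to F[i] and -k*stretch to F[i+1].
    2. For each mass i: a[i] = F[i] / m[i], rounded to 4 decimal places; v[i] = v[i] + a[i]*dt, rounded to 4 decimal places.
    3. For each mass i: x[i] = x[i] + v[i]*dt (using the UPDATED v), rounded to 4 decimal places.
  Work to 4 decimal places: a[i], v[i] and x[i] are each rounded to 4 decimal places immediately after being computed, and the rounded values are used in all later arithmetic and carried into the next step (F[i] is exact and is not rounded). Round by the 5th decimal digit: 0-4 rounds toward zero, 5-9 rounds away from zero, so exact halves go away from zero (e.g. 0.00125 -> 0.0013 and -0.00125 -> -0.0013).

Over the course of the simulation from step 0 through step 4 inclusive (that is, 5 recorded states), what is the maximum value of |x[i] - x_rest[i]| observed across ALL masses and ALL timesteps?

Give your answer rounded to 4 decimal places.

Answer: 2.4004

Derivation:
Step 0: x=[1.0000 6.0000] v=[0.0000 -1.0000]
Step 1: x=[1.2500 5.5000] v=[1.0000 -2.0000]
Step 2: x=[1.6563 4.8438] v=[1.6250 -2.6250]
Step 3: x=[2.0860 4.1641] v=[1.7188 -2.7188]
Step 4: x=[2.4005 3.5996] v=[1.2579 -2.2579]
Max displacement = 2.4004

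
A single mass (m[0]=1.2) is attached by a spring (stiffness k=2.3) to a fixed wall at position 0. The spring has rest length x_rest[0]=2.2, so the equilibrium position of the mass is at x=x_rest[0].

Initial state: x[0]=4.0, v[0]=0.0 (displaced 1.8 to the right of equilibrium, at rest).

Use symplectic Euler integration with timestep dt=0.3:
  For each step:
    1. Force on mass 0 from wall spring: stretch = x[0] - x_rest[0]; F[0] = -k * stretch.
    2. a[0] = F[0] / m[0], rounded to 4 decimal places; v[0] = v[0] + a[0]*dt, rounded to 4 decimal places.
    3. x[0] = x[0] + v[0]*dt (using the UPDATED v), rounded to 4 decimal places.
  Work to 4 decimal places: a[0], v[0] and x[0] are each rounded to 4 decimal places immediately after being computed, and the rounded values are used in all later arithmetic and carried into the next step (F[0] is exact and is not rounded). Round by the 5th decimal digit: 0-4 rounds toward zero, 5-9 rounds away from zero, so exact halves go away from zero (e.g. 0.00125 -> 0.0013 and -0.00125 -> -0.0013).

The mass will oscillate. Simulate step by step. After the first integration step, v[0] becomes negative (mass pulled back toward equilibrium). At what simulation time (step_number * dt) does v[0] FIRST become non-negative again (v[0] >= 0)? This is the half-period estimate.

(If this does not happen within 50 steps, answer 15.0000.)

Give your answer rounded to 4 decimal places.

Step 0: x=[4.0000] v=[0.0000]
Step 1: x=[3.6895] v=[-1.0350]
Step 2: x=[3.1221] v=[-1.8915]
Step 3: x=[2.3956] v=[-2.4217]
Step 4: x=[1.6353] v=[-2.5342]
Step 5: x=[0.9725] v=[-2.2095]
Step 6: x=[0.5214] v=[-1.5037]
Step 7: x=[0.3599] v=[-0.5385]
Step 8: x=[0.5158] v=[0.5196]
First v>=0 after going negative at step 8, time=2.4000

Answer: 2.4000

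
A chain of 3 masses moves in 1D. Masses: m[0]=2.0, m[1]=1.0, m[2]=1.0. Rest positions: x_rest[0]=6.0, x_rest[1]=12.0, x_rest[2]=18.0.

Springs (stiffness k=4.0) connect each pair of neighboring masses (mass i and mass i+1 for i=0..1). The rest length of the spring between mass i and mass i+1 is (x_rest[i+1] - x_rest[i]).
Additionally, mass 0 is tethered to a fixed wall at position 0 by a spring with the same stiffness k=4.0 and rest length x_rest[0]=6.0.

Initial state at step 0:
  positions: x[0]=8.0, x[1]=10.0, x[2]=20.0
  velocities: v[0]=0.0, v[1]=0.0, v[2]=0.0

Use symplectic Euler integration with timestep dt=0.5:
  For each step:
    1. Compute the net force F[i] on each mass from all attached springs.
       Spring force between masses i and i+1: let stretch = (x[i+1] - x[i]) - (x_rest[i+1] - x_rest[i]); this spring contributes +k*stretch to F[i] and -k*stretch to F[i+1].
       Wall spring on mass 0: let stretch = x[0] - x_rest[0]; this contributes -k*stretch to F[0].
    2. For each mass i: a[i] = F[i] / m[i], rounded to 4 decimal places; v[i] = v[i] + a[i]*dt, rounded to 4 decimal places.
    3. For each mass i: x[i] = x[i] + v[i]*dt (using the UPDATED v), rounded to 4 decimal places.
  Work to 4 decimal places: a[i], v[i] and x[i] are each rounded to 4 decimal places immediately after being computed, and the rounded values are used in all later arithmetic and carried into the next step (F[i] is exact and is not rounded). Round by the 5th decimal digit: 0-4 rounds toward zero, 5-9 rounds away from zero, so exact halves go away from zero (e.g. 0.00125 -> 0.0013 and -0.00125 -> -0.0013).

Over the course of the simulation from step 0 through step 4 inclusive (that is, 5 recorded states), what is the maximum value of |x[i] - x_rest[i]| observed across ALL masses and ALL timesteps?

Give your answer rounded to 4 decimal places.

Answer: 6.0000

Derivation:
Step 0: x=[8.0000 10.0000 20.0000] v=[0.0000 0.0000 0.0000]
Step 1: x=[5.0000 18.0000 16.0000] v=[-6.0000 16.0000 -8.0000]
Step 2: x=[6.0000 11.0000 20.0000] v=[2.0000 -14.0000 8.0000]
Step 3: x=[6.5000 8.0000 21.0000] v=[1.0000 -6.0000 2.0000]
Step 4: x=[4.5000 16.5000 15.0000] v=[-4.0000 17.0000 -12.0000]
Max displacement = 6.0000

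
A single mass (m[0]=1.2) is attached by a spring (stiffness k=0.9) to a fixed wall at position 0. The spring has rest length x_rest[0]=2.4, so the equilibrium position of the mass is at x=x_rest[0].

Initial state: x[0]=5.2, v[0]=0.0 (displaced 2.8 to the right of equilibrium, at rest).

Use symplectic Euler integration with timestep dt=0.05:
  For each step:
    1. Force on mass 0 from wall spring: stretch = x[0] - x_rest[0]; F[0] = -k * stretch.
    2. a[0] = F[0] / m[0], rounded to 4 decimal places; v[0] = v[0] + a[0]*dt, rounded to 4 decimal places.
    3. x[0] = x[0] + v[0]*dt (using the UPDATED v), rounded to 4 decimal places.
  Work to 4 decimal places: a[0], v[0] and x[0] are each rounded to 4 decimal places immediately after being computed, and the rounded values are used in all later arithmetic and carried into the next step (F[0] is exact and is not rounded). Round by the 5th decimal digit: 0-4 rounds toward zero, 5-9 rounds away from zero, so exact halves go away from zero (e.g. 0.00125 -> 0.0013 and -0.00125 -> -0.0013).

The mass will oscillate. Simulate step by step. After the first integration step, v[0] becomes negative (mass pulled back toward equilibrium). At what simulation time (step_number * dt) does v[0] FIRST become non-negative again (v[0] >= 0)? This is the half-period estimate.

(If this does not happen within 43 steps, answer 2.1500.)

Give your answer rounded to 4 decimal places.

Step 0: x=[5.2000] v=[0.0000]
Step 1: x=[5.1948] v=[-0.1050]
Step 2: x=[5.1843] v=[-0.2098]
Step 3: x=[5.1686] v=[-0.3142]
Step 4: x=[5.1477] v=[-0.4180]
Step 5: x=[5.1217] v=[-0.5210]
Step 6: x=[5.0905] v=[-0.6231]
Step 7: x=[5.0543] v=[-0.7240]
Step 8: x=[5.0131] v=[-0.8235]
Step 9: x=[4.9670] v=[-0.9215]
Step 10: x=[4.9161] v=[-1.0178]
Step 11: x=[4.8605] v=[-1.1122]
Step 12: x=[4.8003] v=[-1.2045]
Step 13: x=[4.7356] v=[-1.2945]
Step 14: x=[4.6665] v=[-1.3821]
Step 15: x=[4.5931] v=[-1.4671]
Step 16: x=[4.5156] v=[-1.5493]
Step 17: x=[4.4342] v=[-1.6286]
Step 18: x=[4.3490] v=[-1.7049]
Step 19: x=[4.2601] v=[-1.7780]
Step 20: x=[4.1677] v=[-1.8478]
Step 21: x=[4.0720] v=[-1.9141]
Step 22: x=[3.9732] v=[-1.9768]
Step 23: x=[3.8714] v=[-2.0358]
Step 24: x=[3.7669] v=[-2.0910]
Step 25: x=[3.6598] v=[-2.1423]
Step 26: x=[3.5503] v=[-2.1895]
Step 27: x=[3.4387] v=[-2.2326]
Step 28: x=[3.3251] v=[-2.2716]
Step 29: x=[3.2098] v=[-2.3063]
Step 30: x=[3.0930] v=[-2.3367]
Step 31: x=[2.9749] v=[-2.3627]
Step 32: x=[2.8557] v=[-2.3843]
Step 33: x=[2.7356] v=[-2.4014]
Step 34: x=[2.6149] v=[-2.4140]
Step 35: x=[2.4938] v=[-2.4221]
Step 36: x=[2.3725] v=[-2.4256]
Step 37: x=[2.2513] v=[-2.4246]
Step 38: x=[2.1304] v=[-2.4190]
Step 39: x=[2.0100] v=[-2.4089]
Step 40: x=[1.8903] v=[-2.3943]
Step 41: x=[1.7715] v=[-2.3752]
Step 42: x=[1.6539] v=[-2.3516]
Step 43: x=[1.5377] v=[-2.3236]
v[0] did not become non-negative within 43 steps; using fallback time=2.1500

Answer: 2.1500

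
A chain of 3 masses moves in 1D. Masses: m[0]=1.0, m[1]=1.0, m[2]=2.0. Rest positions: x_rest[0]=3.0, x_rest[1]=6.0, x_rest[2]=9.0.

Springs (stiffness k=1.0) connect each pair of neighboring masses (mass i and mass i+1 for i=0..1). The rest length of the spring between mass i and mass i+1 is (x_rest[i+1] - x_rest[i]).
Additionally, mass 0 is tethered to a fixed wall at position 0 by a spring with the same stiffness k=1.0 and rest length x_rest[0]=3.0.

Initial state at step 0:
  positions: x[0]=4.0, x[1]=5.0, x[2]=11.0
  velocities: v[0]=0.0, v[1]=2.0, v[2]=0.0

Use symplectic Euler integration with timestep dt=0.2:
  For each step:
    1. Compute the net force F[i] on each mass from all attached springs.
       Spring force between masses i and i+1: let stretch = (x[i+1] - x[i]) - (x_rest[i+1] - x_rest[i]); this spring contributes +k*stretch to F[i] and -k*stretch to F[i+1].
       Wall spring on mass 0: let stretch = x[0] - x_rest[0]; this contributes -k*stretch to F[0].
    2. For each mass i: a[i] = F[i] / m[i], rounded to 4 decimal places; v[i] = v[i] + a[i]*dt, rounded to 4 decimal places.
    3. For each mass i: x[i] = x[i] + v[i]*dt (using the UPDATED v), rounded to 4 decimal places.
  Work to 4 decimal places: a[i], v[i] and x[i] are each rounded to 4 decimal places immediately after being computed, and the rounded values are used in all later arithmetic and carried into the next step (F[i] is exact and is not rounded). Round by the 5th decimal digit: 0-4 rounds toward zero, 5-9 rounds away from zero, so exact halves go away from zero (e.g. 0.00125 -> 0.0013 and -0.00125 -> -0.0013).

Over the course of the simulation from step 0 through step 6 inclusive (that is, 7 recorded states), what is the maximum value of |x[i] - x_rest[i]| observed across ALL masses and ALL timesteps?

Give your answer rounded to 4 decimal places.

Step 0: x=[4.0000 5.0000 11.0000] v=[0.0000 2.0000 0.0000]
Step 1: x=[3.8800 5.6000 10.9400] v=[-0.6000 3.0000 -0.3000]
Step 2: x=[3.6736 6.3448 10.8332] v=[-1.0320 3.7240 -0.5340]
Step 3: x=[3.4271 7.1623 10.6966] v=[-1.2325 4.0874 -0.6828]
Step 4: x=[3.1929 7.9717 10.5494] v=[-1.1709 4.0472 -0.7362]
Step 5: x=[3.0222 8.6931 10.4106] v=[-0.8537 3.6070 -0.6940]
Step 6: x=[2.9574 9.2564 10.2975] v=[-0.3240 2.8163 -0.5657]
Max displacement = 3.2564

Answer: 3.2564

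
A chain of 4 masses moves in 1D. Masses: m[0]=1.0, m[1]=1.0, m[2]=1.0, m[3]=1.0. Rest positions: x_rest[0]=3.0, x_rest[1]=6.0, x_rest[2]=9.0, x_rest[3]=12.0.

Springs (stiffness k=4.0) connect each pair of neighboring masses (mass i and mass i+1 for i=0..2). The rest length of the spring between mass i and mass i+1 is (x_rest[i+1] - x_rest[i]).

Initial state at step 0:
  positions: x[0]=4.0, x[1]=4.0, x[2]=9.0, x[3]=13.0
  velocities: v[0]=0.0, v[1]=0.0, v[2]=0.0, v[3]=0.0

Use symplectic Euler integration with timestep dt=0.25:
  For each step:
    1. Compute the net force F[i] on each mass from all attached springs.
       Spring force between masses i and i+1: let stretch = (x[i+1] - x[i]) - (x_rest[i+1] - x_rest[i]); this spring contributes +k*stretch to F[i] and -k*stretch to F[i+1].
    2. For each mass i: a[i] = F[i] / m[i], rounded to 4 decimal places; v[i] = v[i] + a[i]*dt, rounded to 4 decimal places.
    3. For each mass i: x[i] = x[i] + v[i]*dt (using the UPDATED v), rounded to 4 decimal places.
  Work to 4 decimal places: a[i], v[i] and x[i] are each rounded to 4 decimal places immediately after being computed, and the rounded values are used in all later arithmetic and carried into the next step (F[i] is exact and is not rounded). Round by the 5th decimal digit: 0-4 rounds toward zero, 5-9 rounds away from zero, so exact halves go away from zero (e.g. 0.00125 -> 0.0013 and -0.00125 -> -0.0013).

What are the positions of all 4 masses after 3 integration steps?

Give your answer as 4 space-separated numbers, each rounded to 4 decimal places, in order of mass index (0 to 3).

Step 0: x=[4.0000 4.0000 9.0000 13.0000] v=[0.0000 0.0000 0.0000 0.0000]
Step 1: x=[3.2500 5.2500 8.7500 12.7500] v=[-3.0000 5.0000 -1.0000 -1.0000]
Step 2: x=[2.2500 6.8750 8.6250 12.2500] v=[-4.0000 6.5000 -0.5000 -2.0000]
Step 3: x=[1.6563 7.7813 8.9688 11.5938] v=[-2.3750 3.6250 1.3750 -2.6250]

Answer: 1.6563 7.7813 8.9688 11.5938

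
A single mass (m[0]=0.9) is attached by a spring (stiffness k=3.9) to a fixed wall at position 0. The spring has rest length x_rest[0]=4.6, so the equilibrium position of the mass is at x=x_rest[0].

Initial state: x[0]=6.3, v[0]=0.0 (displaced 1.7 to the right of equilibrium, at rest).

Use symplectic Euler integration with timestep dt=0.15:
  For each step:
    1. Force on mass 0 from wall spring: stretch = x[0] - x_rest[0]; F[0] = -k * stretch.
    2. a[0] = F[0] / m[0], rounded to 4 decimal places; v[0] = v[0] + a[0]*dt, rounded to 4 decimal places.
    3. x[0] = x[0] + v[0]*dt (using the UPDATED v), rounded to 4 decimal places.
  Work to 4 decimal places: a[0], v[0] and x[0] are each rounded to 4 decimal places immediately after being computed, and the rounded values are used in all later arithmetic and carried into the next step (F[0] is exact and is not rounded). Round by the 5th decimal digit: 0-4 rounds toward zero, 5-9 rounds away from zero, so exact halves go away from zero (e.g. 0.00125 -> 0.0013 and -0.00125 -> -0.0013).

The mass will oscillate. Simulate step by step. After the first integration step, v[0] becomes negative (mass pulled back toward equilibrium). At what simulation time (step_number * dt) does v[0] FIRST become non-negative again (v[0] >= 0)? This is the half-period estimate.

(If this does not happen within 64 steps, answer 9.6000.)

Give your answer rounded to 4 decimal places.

Step 0: x=[6.3000] v=[0.0000]
Step 1: x=[6.1343] v=[-1.1050]
Step 2: x=[5.8190] v=[-2.1023]
Step 3: x=[5.3848] v=[-2.8946]
Step 4: x=[4.8741] v=[-3.4047]
Step 5: x=[4.3367] v=[-3.5829]
Step 6: x=[3.8249] v=[-3.4118]
Step 7: x=[3.3887] v=[-2.9080]
Step 8: x=[3.0706] v=[-2.1207]
Step 9: x=[2.9016] v=[-1.1266]
Step 10: x=[2.8982] v=[-0.0226]
Step 11: x=[3.0607] v=[1.0836]
First v>=0 after going negative at step 11, time=1.6500

Answer: 1.6500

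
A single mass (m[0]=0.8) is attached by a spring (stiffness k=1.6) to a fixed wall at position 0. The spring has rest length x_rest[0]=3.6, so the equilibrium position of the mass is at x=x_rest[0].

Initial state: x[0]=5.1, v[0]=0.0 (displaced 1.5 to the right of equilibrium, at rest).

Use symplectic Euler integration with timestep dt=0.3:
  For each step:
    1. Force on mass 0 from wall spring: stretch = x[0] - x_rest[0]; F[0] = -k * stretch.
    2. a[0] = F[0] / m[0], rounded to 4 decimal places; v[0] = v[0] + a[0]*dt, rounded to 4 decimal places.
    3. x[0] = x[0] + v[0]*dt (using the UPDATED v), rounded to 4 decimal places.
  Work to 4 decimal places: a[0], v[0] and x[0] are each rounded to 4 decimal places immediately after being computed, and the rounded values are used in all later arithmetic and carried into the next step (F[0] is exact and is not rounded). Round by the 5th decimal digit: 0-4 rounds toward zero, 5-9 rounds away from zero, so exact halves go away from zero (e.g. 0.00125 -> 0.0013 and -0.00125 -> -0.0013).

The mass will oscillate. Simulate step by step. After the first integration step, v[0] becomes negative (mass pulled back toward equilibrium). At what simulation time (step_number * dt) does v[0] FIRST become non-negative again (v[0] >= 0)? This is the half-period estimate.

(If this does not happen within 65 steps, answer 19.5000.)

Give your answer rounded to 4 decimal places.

Step 0: x=[5.1000] v=[0.0000]
Step 1: x=[4.8300] v=[-0.9000]
Step 2: x=[4.3386] v=[-1.6380]
Step 3: x=[3.7142] v=[-2.0812]
Step 4: x=[3.0693] v=[-2.1497]
Step 5: x=[2.5199] v=[-1.8313]
Step 6: x=[2.1649] v=[-1.1832]
Step 7: x=[2.0683] v=[-0.3221]
Step 8: x=[2.2474] v=[0.5969]
First v>=0 after going negative at step 8, time=2.4000

Answer: 2.4000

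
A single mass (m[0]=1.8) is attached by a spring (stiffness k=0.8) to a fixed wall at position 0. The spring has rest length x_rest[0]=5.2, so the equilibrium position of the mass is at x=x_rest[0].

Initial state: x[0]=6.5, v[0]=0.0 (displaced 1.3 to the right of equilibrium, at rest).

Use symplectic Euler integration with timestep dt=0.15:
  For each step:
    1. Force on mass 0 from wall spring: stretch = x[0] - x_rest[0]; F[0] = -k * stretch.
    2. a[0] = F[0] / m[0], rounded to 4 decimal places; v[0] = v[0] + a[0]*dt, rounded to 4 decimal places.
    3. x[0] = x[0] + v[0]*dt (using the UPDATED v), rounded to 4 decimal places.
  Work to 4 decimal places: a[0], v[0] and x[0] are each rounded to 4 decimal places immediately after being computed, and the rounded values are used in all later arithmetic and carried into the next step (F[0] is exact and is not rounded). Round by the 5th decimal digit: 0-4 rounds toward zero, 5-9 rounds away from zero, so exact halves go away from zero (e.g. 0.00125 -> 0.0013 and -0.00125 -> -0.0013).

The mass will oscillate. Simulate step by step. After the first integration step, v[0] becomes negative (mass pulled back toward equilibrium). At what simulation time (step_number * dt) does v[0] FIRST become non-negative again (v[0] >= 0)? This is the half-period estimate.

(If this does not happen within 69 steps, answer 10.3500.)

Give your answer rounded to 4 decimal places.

Answer: 4.8000

Derivation:
Step 0: x=[6.5000] v=[0.0000]
Step 1: x=[6.4870] v=[-0.0867]
Step 2: x=[6.4611] v=[-0.1725]
Step 3: x=[6.4226] v=[-0.2566]
Step 4: x=[6.3719] v=[-0.3381]
Step 5: x=[6.3095] v=[-0.4162]
Step 6: x=[6.2360] v=[-0.4902]
Step 7: x=[6.1521] v=[-0.5593]
Step 8: x=[6.0587] v=[-0.6228]
Step 9: x=[5.9567] v=[-0.6800]
Step 10: x=[5.8471] v=[-0.7304]
Step 11: x=[5.7311] v=[-0.7735]
Step 12: x=[5.6098] v=[-0.8089]
Step 13: x=[5.4844] v=[-0.8362]
Step 14: x=[5.3561] v=[-0.8552]
Step 15: x=[5.2263] v=[-0.8656]
Step 16: x=[5.0962] v=[-0.8674]
Step 17: x=[4.9671] v=[-0.8605]
Step 18: x=[4.8404] v=[-0.8450]
Step 19: x=[4.7173] v=[-0.8210]
Step 20: x=[4.5990] v=[-0.7888]
Step 21: x=[4.4867] v=[-0.7487]
Step 22: x=[4.3815] v=[-0.7012]
Step 23: x=[4.2845] v=[-0.6466]
Step 24: x=[4.1967] v=[-0.5856]
Step 25: x=[4.1189] v=[-0.5187]
Step 26: x=[4.0519] v=[-0.4466]
Step 27: x=[3.9964] v=[-0.3701]
Step 28: x=[3.9529] v=[-0.2899]
Step 29: x=[3.9219] v=[-0.2068]
Step 30: x=[3.9037] v=[-0.1216]
Step 31: x=[3.8984] v=[-0.0352]
Step 32: x=[3.9061] v=[0.0516]
First v>=0 after going negative at step 32, time=4.8000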